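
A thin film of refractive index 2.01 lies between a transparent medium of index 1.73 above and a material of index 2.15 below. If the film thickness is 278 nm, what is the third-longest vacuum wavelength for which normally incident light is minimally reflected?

447 nm

Top surface (1.73 → 2.01): reflection off a higher-index medium gives a half-wave phase shift.
At the lower boundary (n = 2.01 to n = 2.15) the reflected ray undergoes a half-wave phase shift.
Net: no relative phase inversion (both shifts match).
For dark reflection here: 2 n t = (m + ½) λ.
λ = 2 n t / (m + ½). The third-longest wavelength is m = 2: λ = 2 × 2.01 × 278 / 2.50 = 447 nm.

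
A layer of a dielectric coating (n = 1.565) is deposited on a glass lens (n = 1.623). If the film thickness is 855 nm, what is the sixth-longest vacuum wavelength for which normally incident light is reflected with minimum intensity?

487 nm

Top surface (1.0 → 1.565): reflection off a higher-index medium gives a half-wave phase shift.
Bottom surface (1.565 → 1.623): reflection off a higher-index medium gives a half-wave phase shift.
The two reflections carry the same phase change, so no net offset.
With no net inversion, destructive interference in reflection requires 2 n t = (m + ½) λ.
λ = 2 n t / (m + ½). The sixth-longest wavelength is m = 5: λ = 2 × 1.565 × 855 / 5.50 = 487 nm.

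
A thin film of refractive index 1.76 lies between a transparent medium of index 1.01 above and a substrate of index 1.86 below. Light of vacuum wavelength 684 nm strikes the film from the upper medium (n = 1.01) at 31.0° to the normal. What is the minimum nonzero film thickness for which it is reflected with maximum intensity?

203 nm

Ray reflecting at the top interface goes from n = 1.01 toward n = 1.76: a half-wave phase shift.
Bottom surface (1.76 → 1.86): reflection off a higher-index medium gives a half-wave phase shift.
Net: no relative phase inversion (both shifts match).
So the condition for constructive reflection is 2 n t cos θ_r = m λ.
Snell's law: 1.01 sin 31.0° = 1.76 sin θ_r → sin θ_r = 0.296, cos θ_r = 0.955.
Minimum nonzero at m = 1: t = λ / (2 n cos θ_r) = 684 / (2 × 1.76 × 0.955) = 203 nm.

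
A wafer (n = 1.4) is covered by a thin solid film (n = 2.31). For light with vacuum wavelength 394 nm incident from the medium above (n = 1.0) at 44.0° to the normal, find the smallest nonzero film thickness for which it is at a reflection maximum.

At the upper boundary (n = 1.0 to n = 2.31) the reflected ray undergoes a half-wave phase shift.
At the lower boundary (n = 2.31 to n = 1.4) the reflected ray undergoes no phase shift.
Exactly one π shift → a net half-wave offset.
So the condition for constructive reflection is 2 n t cos θ_r = (m + ½) λ.
Snell's law: 1.0 sin 44.0° = 2.31 sin θ_r → sin θ_r = 0.301, cos θ_r = 0.954.
Minimum at m = 0: t = λ / (4 n cos θ_r) = 394 / (4 × 2.31 × 0.954) = 44.7 nm.

44.7 nm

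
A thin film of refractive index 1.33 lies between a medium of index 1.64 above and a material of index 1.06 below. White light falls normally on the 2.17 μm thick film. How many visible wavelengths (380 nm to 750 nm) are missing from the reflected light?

Top surface (1.64 → 1.33): reflection off a lower-index medium gives no phase shift.
Ray reflecting at the bottom interface goes from n = 1.33 toward n = 1.06: no phase shift.
Zero or two π shifts → no net half-wave offset.
For weak reflection here: 2 n t = (m + ½) λ.
λ = 2 n t / (m + ½) = 5772 / (m + ½) nm.
m=7: 770 nm (IR); m=8: 679 nm (visible); m=9: 608 nm (visible); m=10: 550 nm (visible); m=11: 502 nm (visible); m=12: 462 nm (visible); m=13: 428 nm (visible); m=14: 398 nm (visible); m=15: 372 nm (UV).

7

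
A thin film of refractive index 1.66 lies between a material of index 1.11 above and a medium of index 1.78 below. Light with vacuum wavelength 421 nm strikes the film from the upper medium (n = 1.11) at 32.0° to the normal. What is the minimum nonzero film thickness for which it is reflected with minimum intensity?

67.8 nm

Ray reflecting at the top interface goes from n = 1.11 toward n = 1.66: a half-wave phase shift.
Bottom surface (1.66 → 1.78): reflection off a higher-index medium gives a half-wave phase shift.
The two reflections carry the same phase change, so no net offset.
With no net inversion, destructive interference in reflection requires 2 n t cos θ_r = (m + ½) λ.
Snell's law: 1.11 sin 32.0° = 1.66 sin θ_r → sin θ_r = 0.354, cos θ_r = 0.935.
Minimum at m = 0: t = λ / (4 n cos θ_r) = 421 / (4 × 1.66 × 0.935) = 67.8 nm.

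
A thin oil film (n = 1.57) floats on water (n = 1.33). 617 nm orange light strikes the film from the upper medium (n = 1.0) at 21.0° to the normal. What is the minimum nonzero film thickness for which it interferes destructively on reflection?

At the upper boundary (n = 1.0 to n = 1.57) the reflected ray undergoes a half-wave phase shift.
Ray reflecting at the bottom interface goes from n = 1.57 toward n = 1.33: no phase shift.
Net: one phase inversion between the two reflected rays.
With one net inversion, destructive interference in reflection requires 2 n t cos θ_r = m λ.
Snell's law: 1.0 sin 21.0° = 1.57 sin θ_r → sin θ_r = 0.228, cos θ_r = 0.974.
Minimum nonzero at m = 1: t = λ / (2 n cos θ_r) = 617 / (2 × 1.57 × 0.974) = 202 nm.

202 nm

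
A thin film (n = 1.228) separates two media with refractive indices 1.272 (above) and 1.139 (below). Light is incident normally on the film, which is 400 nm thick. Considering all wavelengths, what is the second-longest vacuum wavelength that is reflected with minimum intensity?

655 nm

Ray reflecting at the top interface goes from n = 1.272 toward n = 1.228: no phase shift.
At the lower boundary (n = 1.228 to n = 1.139) the reflected ray undergoes no phase shift.
Net: no relative phase inversion (both shifts match).
For minimum reflection here: 2 n t = (m + ½) λ.
λ = 2 n t / (m + ½). The second-longest wavelength is m = 1: λ = 2 × 1.228 × 400 / 1.50 = 655 nm.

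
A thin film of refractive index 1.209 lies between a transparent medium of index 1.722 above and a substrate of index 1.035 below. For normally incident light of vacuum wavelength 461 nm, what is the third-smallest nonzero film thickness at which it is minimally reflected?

Ray reflecting at the top interface goes from n = 1.722 toward n = 1.209: no phase shift.
Bottom surface (1.209 → 1.035): reflection off a lower-index medium gives no phase shift.
Zero or two π shifts → no net half-wave offset.
With no net inversion, destructive interference in reflection requires 2 n t = (m + ½) λ.
The third-smallest nonzero thickness corresponds to m = 2: t = (m + ½) λ / (2 n) = 2.50 × 461 / (2 × 1.209) = 477 nm.

477 nm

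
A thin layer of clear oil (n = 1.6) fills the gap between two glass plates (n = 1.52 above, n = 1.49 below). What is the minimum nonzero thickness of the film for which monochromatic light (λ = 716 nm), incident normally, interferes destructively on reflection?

At the upper boundary (n = 1.52 to n = 1.6) the reflected ray undergoes a half-wave phase shift.
Bottom surface (1.6 → 1.49): reflection off a lower-index medium gives no phase shift.
Exactly one π shift → a net half-wave offset.
For weak reflection here: 2 n t = m λ.
Minimum nonzero at m = 1: t = λ / (2 n) = 716 / (2 × 1.6) = 224 nm.

224 nm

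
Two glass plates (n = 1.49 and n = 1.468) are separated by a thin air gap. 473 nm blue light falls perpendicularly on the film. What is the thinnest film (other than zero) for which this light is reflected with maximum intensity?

118 nm

At the upper boundary (n = 1.49 to n = 1.0) the reflected ray undergoes no phase shift.
Bottom surface (1.0 → 1.468): reflection off a higher-index medium gives a half-wave phase shift.
Exactly one π shift → a net half-wave offset.
For strong reflection here: 2 n t = (m + ½) λ.
Minimum at m = 0: t = λ / (4 n) = 473 / (4 × 1.0) = 118 nm.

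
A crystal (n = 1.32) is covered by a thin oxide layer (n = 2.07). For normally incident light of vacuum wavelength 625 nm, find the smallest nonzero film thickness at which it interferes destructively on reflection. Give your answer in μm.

Ray reflecting at the top interface goes from n = 1.0 toward n = 2.07: a half-wave phase shift.
At the lower boundary (n = 2.07 to n = 1.32) the reflected ray undergoes no phase shift.
The two reflections differ by half a wavelength.
For dark reflection here: 2 n t = m λ.
Minimum nonzero at m = 1: t = λ / (2 n) = 625 / (2 × 2.07) = 151 nm.

0.151 μm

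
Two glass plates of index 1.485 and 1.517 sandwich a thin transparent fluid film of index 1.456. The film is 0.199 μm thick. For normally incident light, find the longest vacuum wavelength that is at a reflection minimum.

579 nm

At the upper boundary (n = 1.485 to n = 1.456) the reflected ray undergoes no phase shift.
Bottom surface (1.456 → 1.517): reflection off a higher-index medium gives a half-wave phase shift.
Exactly one π shift → a net half-wave offset.
For minimum reflection here: 2 n t = m λ.
λ = 2 n t / m. The longest wavelength is m = 1: λ = 2 × 1.456 × 199 / 1.00 = 579 nm.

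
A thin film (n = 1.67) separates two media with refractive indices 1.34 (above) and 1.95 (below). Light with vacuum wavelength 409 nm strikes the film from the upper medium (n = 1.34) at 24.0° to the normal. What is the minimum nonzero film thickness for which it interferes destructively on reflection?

64.8 nm

Top surface (1.34 → 1.67): reflection off a higher-index medium gives a half-wave phase shift.
Ray reflecting at the bottom interface goes from n = 1.67 toward n = 1.95: a half-wave phase shift.
Net: no relative phase inversion (both shifts match).
For minimum reflection here: 2 n t cos θ_r = (m + ½) λ.
Snell's law: 1.34 sin 24.0° = 1.67 sin θ_r → sin θ_r = 0.326, cos θ_r = 0.945.
Minimum at m = 0: t = λ / (4 n cos θ_r) = 409 / (4 × 1.67 × 0.945) = 64.8 nm.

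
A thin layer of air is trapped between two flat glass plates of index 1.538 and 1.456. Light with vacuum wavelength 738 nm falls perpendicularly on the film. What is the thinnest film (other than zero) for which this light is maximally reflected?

Top surface (1.538 → 1.0): reflection off a lower-index medium gives no phase shift.
Ray reflecting at the bottom interface goes from n = 1.0 toward n = 1.456: a half-wave phase shift.
Net: one phase inversion between the two reflected rays.
With one net inversion, constructive interference in reflection requires 2 n t = (m + ½) λ.
Minimum at m = 0: t = λ / (4 n) = 738 / (4 × 1.0) = 185 nm.

185 nm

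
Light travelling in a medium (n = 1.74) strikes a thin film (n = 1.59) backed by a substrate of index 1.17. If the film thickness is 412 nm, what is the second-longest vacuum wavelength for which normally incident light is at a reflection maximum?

Ray reflecting at the top interface goes from n = 1.74 toward n = 1.59: no phase shift.
At the lower boundary (n = 1.59 to n = 1.17) the reflected ray undergoes no phase shift.
Net: no relative phase inversion (both shifts match).
For bright reflection here: 2 n t = m λ.
λ = 2 n t / m. The second-longest wavelength is m = 2: λ = 2 × 1.59 × 412 / 2.00 = 655 nm.

655 nm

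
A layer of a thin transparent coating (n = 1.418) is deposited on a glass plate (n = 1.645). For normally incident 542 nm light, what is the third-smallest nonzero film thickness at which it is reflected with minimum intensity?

Ray reflecting at the top interface goes from n = 1.0 toward n = 1.418: a half-wave phase shift.
Bottom surface (1.418 → 1.645): reflection off a higher-index medium gives a half-wave phase shift.
The two reflections carry the same phase change, so no net offset.
For minimum reflection here: 2 n t = (m + ½) λ.
The third-smallest nonzero thickness corresponds to m = 2: t = (m + ½) λ / (2 n) = 2.50 × 542 / (2 × 1.418) = 478 nm.

478 nm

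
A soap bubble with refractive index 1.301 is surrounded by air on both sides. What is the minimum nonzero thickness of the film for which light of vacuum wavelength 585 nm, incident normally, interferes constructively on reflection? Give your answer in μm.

0.112 μm

Ray reflecting at the top interface goes from n = 1.0 toward n = 1.301: a half-wave phase shift.
Bottom surface (1.301 → 1.0): reflection off a lower-index medium gives no phase shift.
Exactly one π shift → a net half-wave offset.
So the condition for constructive reflection is 2 n t = (m + ½) λ.
Minimum at m = 0: t = λ / (4 n) = 585 / (4 × 1.301) = 112 nm.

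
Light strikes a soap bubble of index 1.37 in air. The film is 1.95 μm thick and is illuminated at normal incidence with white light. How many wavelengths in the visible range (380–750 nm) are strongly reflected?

7

At the upper boundary (n = 1.0 to n = 1.37) the reflected ray undergoes a half-wave phase shift.
Ray reflecting at the bottom interface goes from n = 1.37 toward n = 1.0: no phase shift.
The two reflections differ by half a wavelength.
For bright reflection here: 2 n t = (m + ½) λ.
λ = 2 n t / (m + ½) = 5343 / (m + ½) nm.
m=6: 822 nm (IR); m=7: 712 nm (visible); m=8: 629 nm (visible); m=9: 562 nm (visible); m=10: 509 nm (visible); m=11: 465 nm (visible); m=12: 427 nm (visible); m=13: 396 nm (visible); m=14: 368 nm (UV).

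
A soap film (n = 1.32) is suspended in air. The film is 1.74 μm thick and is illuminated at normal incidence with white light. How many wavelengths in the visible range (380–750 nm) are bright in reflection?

Top surface (1.0 → 1.32): reflection off a higher-index medium gives a half-wave phase shift.
Ray reflecting at the bottom interface goes from n = 1.32 toward n = 1.0: no phase shift.
The two reflections differ by half a wavelength.
With one net inversion, constructive interference in reflection requires 2 n t = (m + ½) λ.
λ = 2 n t / (m + ½) = 4594 / (m + ½) nm.
m=5: 835 nm (IR); m=6: 707 nm (visible); m=7: 612 nm (visible); m=8: 540 nm (visible); m=9: 484 nm (visible); m=10: 437 nm (visible); m=11: 399 nm (visible); m=12: 367 nm (UV).

6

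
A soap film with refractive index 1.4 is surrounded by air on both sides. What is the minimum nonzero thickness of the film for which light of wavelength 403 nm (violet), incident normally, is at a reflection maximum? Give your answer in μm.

Top surface (1.0 → 1.4): reflection off a higher-index medium gives a half-wave phase shift.
At the lower boundary (n = 1.4 to n = 1.0) the reflected ray undergoes no phase shift.
Exactly one π shift → a net half-wave offset.
So the condition for constructive reflection is 2 n t = (m + ½) λ.
Minimum at m = 0: t = λ / (4 n) = 403 / (4 × 1.4) = 72.0 nm.

0.0720 μm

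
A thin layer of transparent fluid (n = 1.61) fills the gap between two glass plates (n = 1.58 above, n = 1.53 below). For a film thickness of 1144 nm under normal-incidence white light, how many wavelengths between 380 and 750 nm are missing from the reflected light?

Ray reflecting at the top interface goes from n = 1.58 toward n = 1.61: a half-wave phase shift.
Ray reflecting at the bottom interface goes from n = 1.61 toward n = 1.53: no phase shift.
Exactly one π shift → a net half-wave offset.
So the condition for destructive reflection is 2 n t = m λ.
λ = 2 n t / m = 3684 / m nm.
m=4: 921 nm (IR); m=5: 737 nm (visible); m=6: 614 nm (visible); m=7: 526 nm (visible); m=8: 460 nm (visible); m=9: 409 nm (visible); m=10: 368 nm (UV).

5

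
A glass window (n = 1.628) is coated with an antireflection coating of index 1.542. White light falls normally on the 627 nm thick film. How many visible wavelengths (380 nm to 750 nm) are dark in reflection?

At the upper boundary (n = 1.0 to n = 1.542) the reflected ray undergoes a half-wave phase shift.
Ray reflecting at the bottom interface goes from n = 1.542 toward n = 1.628: a half-wave phase shift.
Net: no relative phase inversion (both shifts match).
With no net inversion, destructive interference in reflection requires 2 n t = (m + ½) λ.
λ = 2 n t / (m + ½) = 1934 / (m + ½) nm.
m=2: 773 nm (IR); m=3: 552 nm (visible); m=4: 430 nm (visible); m=5: 352 nm (UV).

2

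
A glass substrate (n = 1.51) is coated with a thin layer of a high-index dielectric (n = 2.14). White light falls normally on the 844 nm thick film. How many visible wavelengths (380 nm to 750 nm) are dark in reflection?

5

At the upper boundary (n = 1.0 to n = 2.14) the reflected ray undergoes a half-wave phase shift.
Bottom surface (2.14 → 1.51): reflection off a lower-index medium gives no phase shift.
The two reflections differ by half a wavelength.
So the condition for destructive reflection is 2 n t = m λ.
λ = 2 n t / m = 3612 / m nm.
m=4: 903 nm (IR); m=5: 722 nm (visible); m=6: 602 nm (visible); m=7: 516 nm (visible); m=8: 452 nm (visible); m=9: 401 nm (visible); m=10: 361 nm (UV).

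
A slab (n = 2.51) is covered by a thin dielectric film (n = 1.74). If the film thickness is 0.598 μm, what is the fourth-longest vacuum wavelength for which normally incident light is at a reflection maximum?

520 nm

Top surface (1.0 → 1.74): reflection off a higher-index medium gives a half-wave phase shift.
Ray reflecting at the bottom interface goes from n = 1.74 toward n = 2.51: a half-wave phase shift.
The two reflections carry the same phase change, so no net offset.
With no net inversion, constructive interference in reflection requires 2 n t = m λ.
λ = 2 n t / m. The fourth-longest wavelength is m = 4: λ = 2 × 1.74 × 598 / 4.00 = 520 nm.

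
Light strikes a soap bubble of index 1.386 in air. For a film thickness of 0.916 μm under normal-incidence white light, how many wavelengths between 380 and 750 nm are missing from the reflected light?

3

Ray reflecting at the top interface goes from n = 1.0 toward n = 1.386: a half-wave phase shift.
At the lower boundary (n = 1.386 to n = 1.0) the reflected ray undergoes no phase shift.
Exactly one π shift → a net half-wave offset.
So the condition for destructive reflection is 2 n t = m λ.
λ = 2 n t / m = 2539 / m nm.
m=3: 846 nm (IR); m=4: 635 nm (visible); m=5: 508 nm (visible); m=6: 423 nm (visible); m=7: 363 nm (UV).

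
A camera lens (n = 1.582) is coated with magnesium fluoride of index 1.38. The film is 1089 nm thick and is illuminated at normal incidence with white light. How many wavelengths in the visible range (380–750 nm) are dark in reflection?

At the upper boundary (n = 1.0 to n = 1.38) the reflected ray undergoes a half-wave phase shift.
Bottom surface (1.38 → 1.582): reflection off a higher-index medium gives a half-wave phase shift.
Net: no relative phase inversion (both shifts match).
With no net inversion, destructive interference in reflection requires 2 n t = (m + ½) λ.
λ = 2 n t / (m + ½) = 3006 / (m + ½) nm.
m=3: 859 nm (IR); m=4: 668 nm (visible); m=5: 546 nm (visible); m=6: 462 nm (visible); m=7: 401 nm (visible); m=8: 354 nm (UV).

4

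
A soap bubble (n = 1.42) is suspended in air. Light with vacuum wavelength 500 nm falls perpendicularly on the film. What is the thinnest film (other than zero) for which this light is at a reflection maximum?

88.0 nm

Top surface (1.0 → 1.42): reflection off a higher-index medium gives a half-wave phase shift.
Ray reflecting at the bottom interface goes from n = 1.42 toward n = 1.0: no phase shift.
The two reflections differ by half a wavelength.
So the condition for constructive reflection is 2 n t = (m + ½) λ.
Minimum at m = 0: t = λ / (4 n) = 500 / (4 × 1.42) = 88.0 nm.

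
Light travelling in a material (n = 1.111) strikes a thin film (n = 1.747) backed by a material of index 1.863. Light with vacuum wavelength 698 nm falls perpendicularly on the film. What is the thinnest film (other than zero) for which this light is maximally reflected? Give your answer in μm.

0.200 μm

Top surface (1.111 → 1.747): reflection off a higher-index medium gives a half-wave phase shift.
Ray reflecting at the bottom interface goes from n = 1.747 toward n = 1.863: a half-wave phase shift.
Zero or two π shifts → no net half-wave offset.
With no net inversion, constructive interference in reflection requires 2 n t = m λ.
Minimum nonzero at m = 1: t = λ / (2 n) = 698 / (2 × 1.747) = 200 nm.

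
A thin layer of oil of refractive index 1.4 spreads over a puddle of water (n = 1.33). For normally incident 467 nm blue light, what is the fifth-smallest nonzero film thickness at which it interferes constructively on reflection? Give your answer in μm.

0.751 μm

Ray reflecting at the top interface goes from n = 1.0 toward n = 1.4: a half-wave phase shift.
Bottom surface (1.4 → 1.33): reflection off a lower-index medium gives no phase shift.
The two reflections differ by half a wavelength.
So the condition for constructive reflection is 2 n t = (m + ½) λ.
The fifth-smallest nonzero thickness corresponds to m = 4: t = (m + ½) λ / (2 n) = 4.50 × 467 / (2 × 1.4) = 751 nm.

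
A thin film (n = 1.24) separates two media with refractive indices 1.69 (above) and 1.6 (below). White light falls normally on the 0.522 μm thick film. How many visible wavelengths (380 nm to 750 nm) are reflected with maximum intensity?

1

At the upper boundary (n = 1.69 to n = 1.24) the reflected ray undergoes no phase shift.
Bottom surface (1.24 → 1.6): reflection off a higher-index medium gives a half-wave phase shift.
The two reflections differ by half a wavelength.
With one net inversion, constructive interference in reflection requires 2 n t = (m + ½) λ.
λ = 2 n t / (m + ½) = 1295 / (m + ½) nm.
m=1: 863 nm (IR); m=2: 518 nm (visible); m=3: 370 nm (UV).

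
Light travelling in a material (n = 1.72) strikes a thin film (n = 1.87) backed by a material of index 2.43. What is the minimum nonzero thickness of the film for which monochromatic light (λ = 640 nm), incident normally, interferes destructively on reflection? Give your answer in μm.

Ray reflecting at the top interface goes from n = 1.72 toward n = 1.87: a half-wave phase shift.
Bottom surface (1.87 → 2.43): reflection off a higher-index medium gives a half-wave phase shift.
The two reflections carry the same phase change, so no net offset.
So the condition for destructive reflection is 2 n t = (m + ½) λ.
Minimum at m = 0: t = λ / (4 n) = 640 / (4 × 1.87) = 85.6 nm.

0.0856 μm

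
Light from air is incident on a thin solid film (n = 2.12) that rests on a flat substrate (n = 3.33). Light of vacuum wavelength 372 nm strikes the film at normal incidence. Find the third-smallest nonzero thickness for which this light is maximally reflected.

Top surface (1.0 → 2.12): reflection off a higher-index medium gives a half-wave phase shift.
At the lower boundary (n = 2.12 to n = 3.33) the reflected ray undergoes a half-wave phase shift.
Net: no relative phase inversion (both shifts match).
So the condition for constructive reflection is 2 n t = m λ.
The third-smallest nonzero thickness corresponds to m = 3: t = m λ / (2 n) = 3.00 × 372 / (2 × 2.12) = 263 nm.

263 nm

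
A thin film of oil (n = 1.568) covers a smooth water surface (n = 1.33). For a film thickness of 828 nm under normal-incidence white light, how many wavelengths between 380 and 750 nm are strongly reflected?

Top surface (1.0 → 1.568): reflection off a higher-index medium gives a half-wave phase shift.
Ray reflecting at the bottom interface goes from n = 1.568 toward n = 1.33: no phase shift.
Exactly one π shift → a net half-wave offset.
For maximum reflection here: 2 n t = (m + ½) λ.
λ = 2 n t / (m + ½) = 2597 / (m + ½) nm.
m=2: 1039 nm (IR); m=3: 742 nm (visible); m=4: 577 nm (visible); m=5: 472 nm (visible); m=6: 399 nm (visible); m=7: 346 nm (UV).

4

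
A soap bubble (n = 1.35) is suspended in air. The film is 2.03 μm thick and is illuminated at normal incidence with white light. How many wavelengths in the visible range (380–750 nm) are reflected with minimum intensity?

7

Ray reflecting at the top interface goes from n = 1.0 toward n = 1.35: a half-wave phase shift.
At the lower boundary (n = 1.35 to n = 1.0) the reflected ray undergoes no phase shift.
Exactly one π shift → a net half-wave offset.
So the condition for destructive reflection is 2 n t = m λ.
λ = 2 n t / m = 5481 / m nm.
m=7: 783 nm (IR); m=8: 685 nm (visible); m=9: 609 nm (visible); m=10: 548 nm (visible); m=11: 498 nm (visible); m=12: 457 nm (visible); m=13: 422 nm (visible); m=14: 392 nm (visible); m=15: 365 nm (UV).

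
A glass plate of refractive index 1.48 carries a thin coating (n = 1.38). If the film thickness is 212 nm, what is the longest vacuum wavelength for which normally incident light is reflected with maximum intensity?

585 nm

Top surface (1.0 → 1.38): reflection off a higher-index medium gives a half-wave phase shift.
Bottom surface (1.38 → 1.48): reflection off a higher-index medium gives a half-wave phase shift.
Net: no relative phase inversion (both shifts match).
So the condition for constructive reflection is 2 n t = m λ.
λ = 2 n t / m. The longest wavelength is m = 1: λ = 2 × 1.38 × 212 / 1.00 = 585 nm.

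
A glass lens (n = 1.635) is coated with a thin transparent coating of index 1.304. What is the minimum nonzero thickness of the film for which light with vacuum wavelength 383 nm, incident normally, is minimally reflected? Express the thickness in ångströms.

734 Å

Ray reflecting at the top interface goes from n = 1.0 toward n = 1.304: a half-wave phase shift.
Bottom surface (1.304 → 1.635): reflection off a higher-index medium gives a half-wave phase shift.
The two reflections carry the same phase change, so no net offset.
So the condition for destructive reflection is 2 n t = (m + ½) λ.
Minimum at m = 0: t = λ / (4 n) = 383 / (4 × 1.304) = 73.4 nm.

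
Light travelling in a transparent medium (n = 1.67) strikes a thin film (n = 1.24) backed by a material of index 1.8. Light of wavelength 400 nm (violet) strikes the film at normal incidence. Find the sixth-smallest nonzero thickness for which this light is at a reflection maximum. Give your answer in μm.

0.887 μm

Top surface (1.67 → 1.24): reflection off a lower-index medium gives no phase shift.
Bottom surface (1.24 → 1.8): reflection off a higher-index medium gives a half-wave phase shift.
Exactly one π shift → a net half-wave offset.
So the condition for constructive reflection is 2 n t = (m + ½) λ.
The sixth-smallest nonzero thickness corresponds to m = 5: t = (m + ½) λ / (2 n) = 5.50 × 400 / (2 × 1.24) = 887 nm.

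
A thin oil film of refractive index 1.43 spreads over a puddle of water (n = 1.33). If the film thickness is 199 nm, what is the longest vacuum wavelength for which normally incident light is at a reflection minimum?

569 nm

At the upper boundary (n = 1.0 to n = 1.43) the reflected ray undergoes a half-wave phase shift.
At the lower boundary (n = 1.43 to n = 1.33) the reflected ray undergoes no phase shift.
Exactly one π shift → a net half-wave offset.
For weak reflection here: 2 n t = m λ.
λ = 2 n t / m. The longest wavelength is m = 1: λ = 2 × 1.43 × 199 / 1.00 = 569 nm.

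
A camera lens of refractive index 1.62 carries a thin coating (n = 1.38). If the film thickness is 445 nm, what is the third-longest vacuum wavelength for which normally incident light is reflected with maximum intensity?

At the upper boundary (n = 1.0 to n = 1.38) the reflected ray undergoes a half-wave phase shift.
Bottom surface (1.38 → 1.62): reflection off a higher-index medium gives a half-wave phase shift.
Zero or two π shifts → no net half-wave offset.
So the condition for constructive reflection is 2 n t = m λ.
λ = 2 n t / m. The third-longest wavelength is m = 3: λ = 2 × 1.38 × 445 / 3.00 = 409 nm.

409 nm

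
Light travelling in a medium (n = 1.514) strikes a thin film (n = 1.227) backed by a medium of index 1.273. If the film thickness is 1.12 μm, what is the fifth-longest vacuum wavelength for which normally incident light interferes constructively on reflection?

611 nm

Top surface (1.514 → 1.227): reflection off a lower-index medium gives no phase shift.
At the lower boundary (n = 1.227 to n = 1.273) the reflected ray undergoes a half-wave phase shift.
Net: one phase inversion between the two reflected rays.
With one net inversion, constructive interference in reflection requires 2 n t = (m + ½) λ.
λ = 2 n t / (m + ½). The fifth-longest wavelength is m = 4: λ = 2 × 1.227 × 1120 / 4.50 = 611 nm.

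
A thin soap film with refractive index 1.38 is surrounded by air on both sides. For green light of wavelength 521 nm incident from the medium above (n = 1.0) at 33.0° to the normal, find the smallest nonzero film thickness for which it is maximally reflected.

103 nm

Top surface (1.0 → 1.38): reflection off a higher-index medium gives a half-wave phase shift.
At the lower boundary (n = 1.38 to n = 1.0) the reflected ray undergoes no phase shift.
Net: one phase inversion between the two reflected rays.
For bright reflection here: 2 n t cos θ_r = (m + ½) λ.
Snell's law: 1.0 sin 33.0° = 1.38 sin θ_r → sin θ_r = 0.395, cos θ_r = 0.919.
Minimum at m = 0: t = λ / (4 n cos θ_r) = 521 / (4 × 1.38 × 0.919) = 103 nm.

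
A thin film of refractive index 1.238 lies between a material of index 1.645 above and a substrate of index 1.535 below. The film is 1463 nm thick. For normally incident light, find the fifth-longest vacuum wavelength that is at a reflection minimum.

At the upper boundary (n = 1.645 to n = 1.238) the reflected ray undergoes no phase shift.
At the lower boundary (n = 1.238 to n = 1.535) the reflected ray undergoes a half-wave phase shift.
Exactly one π shift → a net half-wave offset.
So the condition for destructive reflection is 2 n t = m λ.
λ = 2 n t / m. The fifth-longest wavelength is m = 5: λ = 2 × 1.238 × 1463 / 5.00 = 724 nm.

724 nm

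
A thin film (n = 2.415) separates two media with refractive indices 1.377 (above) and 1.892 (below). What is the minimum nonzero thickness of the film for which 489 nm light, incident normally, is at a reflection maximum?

At the upper boundary (n = 1.377 to n = 2.415) the reflected ray undergoes a half-wave phase shift.
Ray reflecting at the bottom interface goes from n = 2.415 toward n = 1.892: no phase shift.
Net: one phase inversion between the two reflected rays.
So the condition for constructive reflection is 2 n t = (m + ½) λ.
Minimum at m = 0: t = λ / (4 n) = 489 / (4 × 2.415) = 50.6 nm.

50.6 nm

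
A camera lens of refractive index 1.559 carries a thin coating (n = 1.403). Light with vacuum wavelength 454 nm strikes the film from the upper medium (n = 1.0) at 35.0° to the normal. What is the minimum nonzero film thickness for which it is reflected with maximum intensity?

At the upper boundary (n = 1.0 to n = 1.403) the reflected ray undergoes a half-wave phase shift.
Ray reflecting at the bottom interface goes from n = 1.403 toward n = 1.559: a half-wave phase shift.
The two reflections carry the same phase change, so no net offset.
So the condition for constructive reflection is 2 n t cos θ_r = m λ.
Snell's law: 1.0 sin 35.0° = 1.403 sin θ_r → sin θ_r = 0.409, cos θ_r = 0.913.
Minimum nonzero at m = 1: t = λ / (2 n cos θ_r) = 454 / (2 × 1.403 × 0.913) = 177 nm.

177 nm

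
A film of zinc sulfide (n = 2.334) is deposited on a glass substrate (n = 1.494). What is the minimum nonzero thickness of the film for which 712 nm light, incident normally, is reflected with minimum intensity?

Ray reflecting at the top interface goes from n = 1.0 toward n = 2.334: a half-wave phase shift.
Ray reflecting at the bottom interface goes from n = 2.334 toward n = 1.494: no phase shift.
The two reflections differ by half a wavelength.
For weak reflection here: 2 n t = m λ.
Minimum nonzero at m = 1: t = λ / (2 n) = 712 / (2 × 2.334) = 153 nm.

153 nm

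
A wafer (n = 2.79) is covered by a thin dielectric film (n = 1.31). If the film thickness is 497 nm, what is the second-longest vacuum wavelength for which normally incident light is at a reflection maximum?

At the upper boundary (n = 1.0 to n = 1.31) the reflected ray undergoes a half-wave phase shift.
Bottom surface (1.31 → 2.79): reflection off a higher-index medium gives a half-wave phase shift.
The two reflections carry the same phase change, so no net offset.
For strong reflection here: 2 n t = m λ.
λ = 2 n t / m. The second-longest wavelength is m = 2: λ = 2 × 1.31 × 497 / 2.00 = 651 nm.

651 nm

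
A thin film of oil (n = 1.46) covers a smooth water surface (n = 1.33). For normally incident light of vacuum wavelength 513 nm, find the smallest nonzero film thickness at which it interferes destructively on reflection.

176 nm

Ray reflecting at the top interface goes from n = 1.0 toward n = 1.46: a half-wave phase shift.
At the lower boundary (n = 1.46 to n = 1.33) the reflected ray undergoes no phase shift.
Net: one phase inversion between the two reflected rays.
So the condition for destructive reflection is 2 n t = m λ.
Minimum nonzero at m = 1: t = λ / (2 n) = 513 / (2 × 1.46) = 176 nm.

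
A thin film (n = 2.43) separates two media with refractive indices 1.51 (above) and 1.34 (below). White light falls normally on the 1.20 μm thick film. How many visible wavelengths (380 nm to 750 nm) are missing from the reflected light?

8

Ray reflecting at the top interface goes from n = 1.51 toward n = 2.43: a half-wave phase shift.
Bottom surface (2.43 → 1.34): reflection off a lower-index medium gives no phase shift.
Exactly one π shift → a net half-wave offset.
For weak reflection here: 2 n t = m λ.
λ = 2 n t / m = 5832 / m nm.
m=7: 833 nm (IR); m=8: 729 nm (visible); m=9: 648 nm (visible); m=10: 583 nm (visible); m=11: 530 nm (visible); m=12: 486 nm (visible); m=13: 449 nm (visible); m=14: 417 nm (visible); m=15: 389 nm (visible); m=16: 365 nm (UV).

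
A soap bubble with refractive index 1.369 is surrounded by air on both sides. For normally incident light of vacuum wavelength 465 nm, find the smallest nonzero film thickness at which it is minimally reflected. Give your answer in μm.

0.170 μm

Ray reflecting at the top interface goes from n = 1.0 toward n = 1.369: a half-wave phase shift.
At the lower boundary (n = 1.369 to n = 1.0) the reflected ray undergoes no phase shift.
Net: one phase inversion between the two reflected rays.
For minimum reflection here: 2 n t = m λ.
Minimum nonzero at m = 1: t = λ / (2 n) = 465 / (2 × 1.369) = 170 nm.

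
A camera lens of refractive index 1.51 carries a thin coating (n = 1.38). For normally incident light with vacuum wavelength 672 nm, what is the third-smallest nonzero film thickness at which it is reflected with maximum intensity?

730 nm

At the upper boundary (n = 1.0 to n = 1.38) the reflected ray undergoes a half-wave phase shift.
Bottom surface (1.38 → 1.51): reflection off a higher-index medium gives a half-wave phase shift.
Zero or two π shifts → no net half-wave offset.
With no net inversion, constructive interference in reflection requires 2 n t = m λ.
The third-smallest nonzero thickness corresponds to m = 3: t = m λ / (2 n) = 3.00 × 672 / (2 × 1.38) = 730 nm.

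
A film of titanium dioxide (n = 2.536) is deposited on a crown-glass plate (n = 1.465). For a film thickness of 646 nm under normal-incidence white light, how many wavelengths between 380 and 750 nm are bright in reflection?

5

At the upper boundary (n = 1.0 to n = 2.536) the reflected ray undergoes a half-wave phase shift.
At the lower boundary (n = 2.536 to n = 1.465) the reflected ray undergoes no phase shift.
The two reflections differ by half a wavelength.
For bright reflection here: 2 n t = (m + ½) λ.
λ = 2 n t / (m + ½) = 3277 / (m + ½) nm.
m=3: 936 nm (IR); m=4: 728 nm (visible); m=5: 596 nm (visible); m=6: 504 nm (visible); m=7: 437 nm (visible); m=8: 385 nm (visible); m=9: 345 nm (UV).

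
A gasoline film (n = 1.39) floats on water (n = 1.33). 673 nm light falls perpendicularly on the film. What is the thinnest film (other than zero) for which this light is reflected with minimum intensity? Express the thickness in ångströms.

2421 Å

At the upper boundary (n = 1.0 to n = 1.39) the reflected ray undergoes a half-wave phase shift.
Bottom surface (1.39 → 1.33): reflection off a lower-index medium gives no phase shift.
The two reflections differ by half a wavelength.
With one net inversion, destructive interference in reflection requires 2 n t = m λ.
Minimum nonzero at m = 1: t = λ / (2 n) = 673 / (2 × 1.39) = 242 nm.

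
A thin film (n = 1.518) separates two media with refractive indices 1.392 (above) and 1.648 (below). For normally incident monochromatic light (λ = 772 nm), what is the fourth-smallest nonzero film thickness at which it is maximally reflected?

Ray reflecting at the top interface goes from n = 1.392 toward n = 1.518: a half-wave phase shift.
Bottom surface (1.518 → 1.648): reflection off a higher-index medium gives a half-wave phase shift.
Zero or two π shifts → no net half-wave offset.
For strong reflection here: 2 n t = m λ.
The fourth-smallest nonzero thickness corresponds to m = 4: t = m λ / (2 n) = 4.00 × 772 / (2 × 1.518) = 1017 nm.

1017 nm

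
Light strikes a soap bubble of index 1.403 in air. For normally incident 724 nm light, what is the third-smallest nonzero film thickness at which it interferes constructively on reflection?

645 nm

At the upper boundary (n = 1.0 to n = 1.403) the reflected ray undergoes a half-wave phase shift.
At the lower boundary (n = 1.403 to n = 1.0) the reflected ray undergoes no phase shift.
Exactly one π shift → a net half-wave offset.
With one net inversion, constructive interference in reflection requires 2 n t = (m + ½) λ.
The third-smallest nonzero thickness corresponds to m = 2: t = (m + ½) λ / (2 n) = 2.50 × 724 / (2 × 1.403) = 645 nm.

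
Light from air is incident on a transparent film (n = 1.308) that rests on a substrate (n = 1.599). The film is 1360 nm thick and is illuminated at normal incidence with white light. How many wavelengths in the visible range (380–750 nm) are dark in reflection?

Top surface (1.0 → 1.308): reflection off a higher-index medium gives a half-wave phase shift.
Bottom surface (1.308 → 1.599): reflection off a higher-index medium gives a half-wave phase shift.
Net: no relative phase inversion (both shifts match).
With no net inversion, destructive interference in reflection requires 2 n t = (m + ½) λ.
λ = 2 n t / (m + ½) = 3558 / (m + ½) nm.
m=4: 791 nm (IR); m=5: 647 nm (visible); m=6: 547 nm (visible); m=7: 474 nm (visible); m=8: 419 nm (visible); m=9: 375 nm (UV).

4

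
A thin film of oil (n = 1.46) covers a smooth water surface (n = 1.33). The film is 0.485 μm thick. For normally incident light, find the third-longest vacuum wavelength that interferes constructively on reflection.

Top surface (1.0 → 1.46): reflection off a higher-index medium gives a half-wave phase shift.
At the lower boundary (n = 1.46 to n = 1.33) the reflected ray undergoes no phase shift.
The two reflections differ by half a wavelength.
So the condition for constructive reflection is 2 n t = (m + ½) λ.
λ = 2 n t / (m + ½). The third-longest wavelength is m = 2: λ = 2 × 1.46 × 485 / 2.50 = 566 nm.

566 nm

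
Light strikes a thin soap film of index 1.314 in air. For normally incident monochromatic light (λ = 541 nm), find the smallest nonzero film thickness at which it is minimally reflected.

206 nm

At the upper boundary (n = 1.0 to n = 1.314) the reflected ray undergoes a half-wave phase shift.
At the lower boundary (n = 1.314 to n = 1.0) the reflected ray undergoes no phase shift.
Exactly one π shift → a net half-wave offset.
So the condition for destructive reflection is 2 n t = m λ.
Minimum nonzero at m = 1: t = λ / (2 n) = 541 / (2 × 1.314) = 206 nm.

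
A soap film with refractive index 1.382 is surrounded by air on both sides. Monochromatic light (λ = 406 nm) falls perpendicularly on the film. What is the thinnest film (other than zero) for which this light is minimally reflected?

Ray reflecting at the top interface goes from n = 1.0 toward n = 1.382: a half-wave phase shift.
Ray reflecting at the bottom interface goes from n = 1.382 toward n = 1.0: no phase shift.
Net: one phase inversion between the two reflected rays.
With one net inversion, destructive interference in reflection requires 2 n t = m λ.
Minimum nonzero at m = 1: t = λ / (2 n) = 406 / (2 × 1.382) = 147 nm.

147 nm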